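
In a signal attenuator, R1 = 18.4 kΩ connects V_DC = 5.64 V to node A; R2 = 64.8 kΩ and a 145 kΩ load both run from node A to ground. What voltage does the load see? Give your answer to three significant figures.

V_out ≈ 4.00 V

The load sits in parallel with R2, giving an effective lower resistance R2' = R2·R_L/(R2+R_L) = 44.79 kΩ.
Then V_out = V_DC · R2'/(R1 + R2') = 5.64 × 44.79/63.19 = 3.998 V.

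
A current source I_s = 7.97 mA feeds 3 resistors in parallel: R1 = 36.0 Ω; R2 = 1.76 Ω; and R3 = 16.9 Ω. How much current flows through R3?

I ≈ 0.720 mA

ΣG = 1/36.0 + 1/1.76 + 1/16.9 = 0.6551.
By the current-divider rule, I = I_s · G_k/ΣG = 7.97 × 0.09032 = 0.7199 mA.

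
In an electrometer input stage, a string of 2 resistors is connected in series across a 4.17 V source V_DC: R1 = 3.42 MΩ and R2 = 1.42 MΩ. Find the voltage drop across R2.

V ≈ 1.22 V

ΣR = 3.42 + 1.42 = 4.840 MΩ.
Voltage divider: V = V_DC · (1.420 / 4.840) = 4.17 × 0.2934 = 1.223 V.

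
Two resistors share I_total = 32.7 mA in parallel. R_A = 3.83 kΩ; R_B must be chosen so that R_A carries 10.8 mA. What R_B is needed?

Two-branch current divider: I_A = I_total · R_B/(R_A + R_B).
With f = 0.3303, R_B = R_A · f/(1−f) = 3.83 × 0.4932 = 1.889 kΩ.

R_B ≈ 1.89 kΩ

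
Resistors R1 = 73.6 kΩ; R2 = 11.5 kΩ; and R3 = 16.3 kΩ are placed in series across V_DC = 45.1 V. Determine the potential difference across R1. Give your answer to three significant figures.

V ≈ 32.7 V

Series total: ΣR = 73.6 + 11.5 + 16.3 = 101.4 kΩ.
Voltage divider: V = V_DC · (73.60 / 101.4) = 45.1 × 0.7258 = 32.74 V.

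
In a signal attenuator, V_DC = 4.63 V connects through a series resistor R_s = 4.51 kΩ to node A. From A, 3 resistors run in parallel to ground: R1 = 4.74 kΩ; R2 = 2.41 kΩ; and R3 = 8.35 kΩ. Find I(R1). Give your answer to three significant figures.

Parallel bank: R_p = 1/(1/4.74 + 1/2.41 + 1/8.35) = 1.341 kΩ.
V_A by voltage divider: V_A = 4.63 × 1.341/(4.51 + 1.341) = 1.061 V.
I(R1) = V_A / R1 = 1.061/4.74 = 0.2239 mA.

I ≈ 0.224 mA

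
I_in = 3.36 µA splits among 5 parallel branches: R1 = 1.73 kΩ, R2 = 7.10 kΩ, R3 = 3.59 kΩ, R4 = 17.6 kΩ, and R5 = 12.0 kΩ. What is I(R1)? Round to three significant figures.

Conductances: ΣG = 1/1.73 + 1/7.10 + 1/3.59 + 1/17.6 + 1/12.0 = 1.138 (1/kΩ).
R1 takes the fraction G_k/ΣG = 0.5780/1.138 = 0.5081, so I = 3.36 × 0.5081 = 1.707 µA.

I ≈ 1.71 µA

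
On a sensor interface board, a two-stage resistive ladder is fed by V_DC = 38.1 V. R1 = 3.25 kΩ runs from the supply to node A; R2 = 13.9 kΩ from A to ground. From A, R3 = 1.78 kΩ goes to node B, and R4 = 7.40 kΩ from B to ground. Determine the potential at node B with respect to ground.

V_B ≈ 19.3 V

Node A sees R2 in parallel with the series input of stage 2, R3 + R4 = 9.180 kΩ.
R2 ‖ (R3+R4) = 5.529 kΩ.
So V_A = 38.1 × 0.6298 = 23.99 V.
Stage 2 is unloaded, so V_B = V_A · R4/(R3+R4) = 23.99 × 7.40/9.180 = 19.34 V.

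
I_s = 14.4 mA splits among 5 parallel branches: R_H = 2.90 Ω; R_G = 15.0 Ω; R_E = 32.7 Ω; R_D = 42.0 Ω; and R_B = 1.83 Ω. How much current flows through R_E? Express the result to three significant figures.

Total conductance ΣG = 1/2.90 + 1/15.0 + 1/32.7 + 1/42.0 + 1/1.83 = 1.012 (units of 1/Ω).
Current divider: I(R_E) = I_s · G_k/ΣG = 14.4 × (0.03058/1.012) = 14.4 × 0.03021 = 0.4350 mA.

I ≈ 0.435 mA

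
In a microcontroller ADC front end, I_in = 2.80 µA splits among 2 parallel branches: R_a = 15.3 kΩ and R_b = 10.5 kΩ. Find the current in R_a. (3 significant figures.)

I ≈ 1.14 µA

Two-branch current divider: I_k = I_in · R_other/(R_1 + R_2).
I(R_a) = 2.80 × 10.5/(15.3 + 10.5) = 2.80 × 0.4070 = 1.140 µA.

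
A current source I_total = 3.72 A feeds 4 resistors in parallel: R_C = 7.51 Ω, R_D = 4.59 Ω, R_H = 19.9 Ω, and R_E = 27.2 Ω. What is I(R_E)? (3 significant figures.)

I ≈ 0.312 A

Total conductance ΣG = 1/7.51 + 1/4.59 + 1/19.9 + 1/27.2 = 0.4380 (units of 1/Ω).
Current divider: I(R_E) = I_total · G_k/ΣG = 3.72 × (0.03676/0.4380) = 3.72 × 0.08393 = 0.3122 A.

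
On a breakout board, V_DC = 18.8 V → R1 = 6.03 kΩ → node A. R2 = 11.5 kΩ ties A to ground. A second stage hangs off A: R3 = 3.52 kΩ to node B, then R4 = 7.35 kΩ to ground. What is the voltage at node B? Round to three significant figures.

Node A sees R2 in parallel with the series input of stage 2, R3 + R4 = 10.87 kΩ.
R2 ‖ (R3+R4) = 5.588 kΩ.
First divider: V_A = V_DC · 5.588/(6.03 + 5.588) = 9.042 V.
Then the unloaded second divider: V_B = V_A × R4/(R3+R4) = 9.042 × 0.6762 = 6.114 V.

V_B ≈ 6.11 V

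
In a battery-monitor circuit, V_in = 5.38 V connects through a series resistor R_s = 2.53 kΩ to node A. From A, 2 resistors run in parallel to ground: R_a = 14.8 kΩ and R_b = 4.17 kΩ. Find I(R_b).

Equivalent of the parallel group: R_p = 3.253 kΩ.
V_A = 5.38 × 3.253/5.783 = 3.026 V.
Branch current I = V_A/R_b = 3.026/4.17 = 0.7258 mA.
(Equivalently: I_total = 0.9303 mA, then current-divider fraction G_k/ΣG = 0.7802.)

I ≈ 0.726 mA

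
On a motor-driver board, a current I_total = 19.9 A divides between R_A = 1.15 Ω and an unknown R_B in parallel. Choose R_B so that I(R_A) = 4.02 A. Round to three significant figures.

R_B ≈ 0.291 Ω

In a two-way split, I_A/I_total = R_B/(R_A + R_B).
With f = 0.2020, R_B = R_A · f/(1−f) = 1.15 × 0.2531 = 0.2911 Ω.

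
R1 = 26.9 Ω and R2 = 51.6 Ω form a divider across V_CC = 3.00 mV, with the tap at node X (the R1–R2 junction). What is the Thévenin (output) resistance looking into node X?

With V_CC suppressed (replaced by a short), R_th = R1 ‖ R2 = (26.90 × 51.6)/(26.90 + 51.6) = 17.68 Ω.

R_th ≈ 17.7 Ω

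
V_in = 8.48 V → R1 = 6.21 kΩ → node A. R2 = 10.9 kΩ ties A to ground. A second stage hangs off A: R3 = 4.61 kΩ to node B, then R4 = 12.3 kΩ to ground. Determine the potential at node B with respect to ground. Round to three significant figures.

Looking into the second stage from A: R3 + R4 = 16.91 kΩ appears in parallel with R2.
R2 ‖ (R3+R4) = 6.628 kΩ.
First divider: V_A = V_in · 6.628/(6.21 + 6.628) = 4.378 V.
Then the unloaded second divider: V_B = V_A × R4/(R3+R4) = 4.378 × 0.7274 = 3.184 V.

V_B ≈ 3.18 V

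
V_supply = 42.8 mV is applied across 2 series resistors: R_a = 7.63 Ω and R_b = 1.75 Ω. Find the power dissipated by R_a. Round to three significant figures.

P ≈ 159 µW

Series current I = V_supply/ΣR = 42.8/9.380 = 4.563 mA.
P(R_a) = I²·R_a = (4.563)² × 7.63 = 158.9 µW.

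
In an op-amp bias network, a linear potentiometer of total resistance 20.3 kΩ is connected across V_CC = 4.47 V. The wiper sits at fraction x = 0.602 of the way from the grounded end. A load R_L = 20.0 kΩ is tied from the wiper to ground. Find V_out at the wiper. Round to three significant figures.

V_out ≈ 2.16 V

The pot divides into 8.079 kΩ above the wiper and 12.22 kΩ below.
R_L loads the lower segment: effective lower R = 7.586 kΩ.
Loaded-divider output: V_out = 4.47 × 0.4842 = 2.165 V.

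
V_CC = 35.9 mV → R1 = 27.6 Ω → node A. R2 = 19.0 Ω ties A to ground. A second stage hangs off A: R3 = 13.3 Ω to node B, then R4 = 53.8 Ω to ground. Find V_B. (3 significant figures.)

V_B ≈ 10.1 mV

Looking into the second stage from A: R3 + R4 = 67.10 Ω appears in parallel with R2.
R2 ‖ (R3+R4) = 14.81 Ω.
First divider: V_A = V_CC · 14.81/(27.6 + 14.81) = 12.54 mV.
V_B = V_A × 0.8018 = 10.05 mV.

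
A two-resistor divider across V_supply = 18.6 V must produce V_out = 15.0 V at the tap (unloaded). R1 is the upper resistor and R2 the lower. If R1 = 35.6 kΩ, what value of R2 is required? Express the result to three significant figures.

R2 ≈ 148 kΩ

The divider ratio is R2/(R1+R2) = 15.0/18.6 = 0.8065.
So R2 = R1 · V_out/(V_supply − V_out) = 35.6 × 15.0/(18.6 − 15.0) = 35.6 × 4.167 = 148.3 kΩ.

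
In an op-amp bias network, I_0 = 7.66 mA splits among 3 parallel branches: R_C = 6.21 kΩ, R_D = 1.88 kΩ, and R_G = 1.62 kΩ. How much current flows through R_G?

I ≈ 3.61 mA

Total conductance ΣG = 1/6.21 + 1/1.88 + 1/1.62 = 1.310 (units of 1/kΩ).
R_G takes the fraction G_k/ΣG = 0.6173/1.310 = 0.4711, so I = 7.66 × 0.4711 = 3.609 mA.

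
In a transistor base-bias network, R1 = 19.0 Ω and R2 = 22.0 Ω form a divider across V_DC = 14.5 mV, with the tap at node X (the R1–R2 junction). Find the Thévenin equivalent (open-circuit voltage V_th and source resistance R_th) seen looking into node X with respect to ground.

V_th ≈ 7.78 mV, R_th ≈ 10.2 Ω

V_th is the unloaded tap voltage: V_DC · R2/(R1+R2) = 14.5 × 0.5366 = 7.780 mV.
Looking into X with the source shorted: R_th = R1·R2/(R1+R2) = 19.00 × 22.0/41.00 = 10.20 Ω.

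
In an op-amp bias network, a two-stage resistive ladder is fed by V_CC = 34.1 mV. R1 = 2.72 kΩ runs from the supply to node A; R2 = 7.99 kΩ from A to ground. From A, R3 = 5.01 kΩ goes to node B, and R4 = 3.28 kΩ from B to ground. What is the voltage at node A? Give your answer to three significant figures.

V_A ≈ 20.4 mV

Node A sees R2 in parallel with the series input of stage 2, R3 + R4 = 8.290 kΩ.
R2 ‖ (R3+R4) = 4.069 kΩ.
First divider: V_A = V_CC · 4.069/(2.72 + 4.069) = 20.44 mV.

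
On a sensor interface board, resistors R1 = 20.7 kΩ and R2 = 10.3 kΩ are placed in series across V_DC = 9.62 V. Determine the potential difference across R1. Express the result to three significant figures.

ΣR = 20.7 + 10.3 = 31.00 kΩ.
Voltage divider: V = V_DC · (20.70 / 31.00) = 9.62 × 0.6677 = 6.424 V.

V ≈ 6.42 V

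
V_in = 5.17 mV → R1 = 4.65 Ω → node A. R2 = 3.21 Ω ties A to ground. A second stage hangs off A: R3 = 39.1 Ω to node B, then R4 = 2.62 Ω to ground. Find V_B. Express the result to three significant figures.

V_B ≈ 0.127 mV

Node A sees R2 in parallel with the series input of stage 2, R3 + R4 = 41.72 Ω.
Effective lower resistance at A: R2 ‖ 41.72 = 2.981 Ω.
V_A = 5.17 × 2.981/(4.65 + 2.981) = 2.019 mV.
Stage 2 is unloaded, so V_B = V_A · R4/(R3+R4) = 2.019 × 2.62/41.72 = 0.1268 mV.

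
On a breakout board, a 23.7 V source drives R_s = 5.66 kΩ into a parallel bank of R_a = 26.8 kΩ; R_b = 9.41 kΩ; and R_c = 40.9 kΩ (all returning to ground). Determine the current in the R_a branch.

I ≈ 0.453 mA

Combine the parallel branches: R_p = (1/26.8 + 1/9.41 + 1/40.9)⁻¹ = 5.951 kΩ.
V_A = 23.7 × 5.951/11.61 = 12.15 V.
Branch current I = V_A/R_a = 12.15/26.8 = 0.4533 mA.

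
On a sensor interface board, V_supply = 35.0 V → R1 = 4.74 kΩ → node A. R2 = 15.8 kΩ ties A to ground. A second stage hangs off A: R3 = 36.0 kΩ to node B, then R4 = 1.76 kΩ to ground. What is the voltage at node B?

V_B ≈ 1.14 V

Looking into the second stage from A: R3 + R4 = 37.76 kΩ appears in parallel with R2.
R2 ‖ (R3+R4) = 11.14 kΩ.
So V_A = 35.0 × 0.7015 = 24.55 V.
Then the unloaded second divider: V_B = V_A × R4/(R3+R4) = 24.55 × 0.04661 = 1.144 V.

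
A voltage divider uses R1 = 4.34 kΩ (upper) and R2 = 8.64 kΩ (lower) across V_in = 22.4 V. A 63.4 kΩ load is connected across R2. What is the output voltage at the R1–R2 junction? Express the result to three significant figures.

First combine the lower leg with the load: R2 ‖ R_L = 7.604 kΩ.
Voltage divider with the loaded lower leg: V_out = 22.4 × 7.604/(4.34 + 7.604) = 22.4 × 0.6366 = 14.26 V.

V_out ≈ 14.3 V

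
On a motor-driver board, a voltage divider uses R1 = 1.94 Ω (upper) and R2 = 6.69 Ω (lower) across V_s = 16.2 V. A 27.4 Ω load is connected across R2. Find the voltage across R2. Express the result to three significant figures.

V_out ≈ 11.9 V

First combine the lower leg with the load: R2 ‖ R_L = 5.377 Ω.
Now apply the divider: V_out = 16.2 × 0.7349 = 11.90 V.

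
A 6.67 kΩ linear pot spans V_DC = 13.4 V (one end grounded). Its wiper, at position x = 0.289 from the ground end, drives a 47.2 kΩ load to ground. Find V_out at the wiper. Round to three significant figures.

V_out ≈ 3.76 V

Split the track: R_lower = x·R_p = 1.928 kΩ, R_upper = (1−x)·R_p = 4.742 kΩ.
Lower segment in parallel with the load: 1.928 ‖ 47.2 = 1.852 kΩ.
V_out = 13.4 × 1.852/(4.742 + 1.852) = 3.763 V.
(Unloaded: V_out = x·V_DC = 3.87 V.)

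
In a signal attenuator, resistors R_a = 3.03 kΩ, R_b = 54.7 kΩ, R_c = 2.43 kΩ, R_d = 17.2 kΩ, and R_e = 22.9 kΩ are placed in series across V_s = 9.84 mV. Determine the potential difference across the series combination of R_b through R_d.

V ≈ 7.30 mV

ΣR = 3.03 + 54.7 + 2.43 + 17.2 + 22.9 = 100.3 kΩ.
R_{R_b..R_d} = 54.7 + 2.43 + 17.2 = 74.33 kΩ.
V = V_s · R/ΣR = 9.84 × 0.7414 = 7.295 mV.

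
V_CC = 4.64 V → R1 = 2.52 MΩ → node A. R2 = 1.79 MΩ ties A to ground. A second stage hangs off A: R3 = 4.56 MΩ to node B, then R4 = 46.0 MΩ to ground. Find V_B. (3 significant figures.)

Node A sees R2 in parallel with the series input of stage 2, R3 + R4 = 50.56 MΩ.
R2 ‖ (R3+R4) = 1.729 MΩ.
V_A = 4.64 × 1.729/(2.52 + 1.729) = 1.888 V.
V_B = V_A × 0.9098 = 1.718 V.

V_B ≈ 1.72 V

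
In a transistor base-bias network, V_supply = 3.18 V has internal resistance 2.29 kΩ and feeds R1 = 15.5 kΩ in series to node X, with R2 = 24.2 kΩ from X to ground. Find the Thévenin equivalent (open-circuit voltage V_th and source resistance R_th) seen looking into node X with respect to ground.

R1' = 2.29 + 15.5 = 17.79 kΩ (source resistance + R1).
With X open, the divider is unloaded: V_th = 3.18 × 24.2/41.99 = 1.833 V.
Zeroing V_supply shorts the top of R1' to ground, so R_th = R1' ‖ R2 = 10.25 kΩ.

V_th ≈ 1.83 V, R_th ≈ 10.3 kΩ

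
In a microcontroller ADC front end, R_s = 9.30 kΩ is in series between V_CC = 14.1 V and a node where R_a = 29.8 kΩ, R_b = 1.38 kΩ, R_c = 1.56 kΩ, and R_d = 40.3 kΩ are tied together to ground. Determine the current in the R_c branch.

Equivalent of the parallel group: R_p = 0.7022 kΩ.
V_A = 14.1 × 0.7022/10.00 = 0.9899 V.
I(R_c) = V_A / R_c = 0.9899/1.56 = 0.6346 mA.

I ≈ 0.635 mA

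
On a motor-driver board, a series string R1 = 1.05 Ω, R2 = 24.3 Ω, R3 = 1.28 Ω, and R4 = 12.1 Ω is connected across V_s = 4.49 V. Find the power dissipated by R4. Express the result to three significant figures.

ΣR = 38.73 Ω → I = 4.49/38.73 = 0.1159 A.
V(R4) = I·R = 1.403 V; P = V·I = 1.403 × 0.1159 = 0.1626 W.

P ≈ 0.163 W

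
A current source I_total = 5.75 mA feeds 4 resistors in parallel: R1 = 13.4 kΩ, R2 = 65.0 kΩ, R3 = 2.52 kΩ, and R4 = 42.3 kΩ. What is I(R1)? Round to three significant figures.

ΣG = 1/13.4 + 1/65.0 + 1/2.52 + 1/42.3 = 0.5105.
Current divider: I(R1) = I_total · G_k/ΣG = 5.75 × (0.07463/0.5105) = 5.75 × 0.1462 = 0.8406 mA.

I ≈ 0.841 mA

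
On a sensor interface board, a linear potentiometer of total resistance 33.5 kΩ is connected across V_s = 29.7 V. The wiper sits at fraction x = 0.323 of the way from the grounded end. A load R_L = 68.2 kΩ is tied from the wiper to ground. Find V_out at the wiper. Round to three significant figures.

The pot divides into 22.68 kΩ above the wiper and 10.82 kΩ below.
R_L loads the lower segment: effective lower R = 9.339 kΩ.
Loaded-divider output: V_out = 29.7 × 0.2917 = 8.663 V.
(Unloaded: V_out = x·V_s = 9.59 V.)

V_out ≈ 8.66 V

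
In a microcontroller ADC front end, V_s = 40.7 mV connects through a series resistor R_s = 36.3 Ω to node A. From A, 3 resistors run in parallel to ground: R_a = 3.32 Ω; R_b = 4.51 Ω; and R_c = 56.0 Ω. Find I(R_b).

I ≈ 0.437 mA

Parallel bank: R_p = 1/(1/3.32 + 1/4.51 + 1/56.0) = 1.849 Ω.
V_A = 40.7 × 1.849/38.15 = 1.973 mV.
Branch current I = V_A/R_b = 1.973/4.51 = 0.4374 mA.
(Equivalently: I_total = 1.067 mA, then current-divider fraction G_k/ΣG = 0.4100.)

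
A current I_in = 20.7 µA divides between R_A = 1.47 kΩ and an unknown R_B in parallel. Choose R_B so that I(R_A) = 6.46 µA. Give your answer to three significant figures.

The fraction through R_A equals R_B/(R_A+R_B).
6.46/20.7 = R_B/(R_A + R_B) → R_B = R_A · (0.3121)/(1 − 0.3121) = 1.47 × 0.4537 = 0.6669 kΩ.

R_B ≈ 0.667 kΩ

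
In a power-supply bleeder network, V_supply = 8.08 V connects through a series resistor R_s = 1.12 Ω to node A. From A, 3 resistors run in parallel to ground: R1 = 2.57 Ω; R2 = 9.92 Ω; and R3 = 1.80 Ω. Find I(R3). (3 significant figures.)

Combine the parallel branches: R_p = (1/2.57 + 1/9.92 + 1/1.80)⁻¹ = 0.9565 Ω.
Node voltage V_A = V_supply · R_p/(R_s + R_p) = 8.08 × 0.4606 = 3.722 V.
I(R3) = V_A / R3 = 3.722/1.80 = 2.068 A.

I ≈ 2.07 A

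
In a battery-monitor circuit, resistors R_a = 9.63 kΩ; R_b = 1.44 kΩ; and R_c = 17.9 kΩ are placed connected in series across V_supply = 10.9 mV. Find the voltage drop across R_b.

V ≈ 0.542 mV

ΣR = 9.63 + 1.44 + 17.9 = 28.97 kΩ.
V = V_supply · R/ΣR = 10.9 × 0.04971 = 0.5418 mV.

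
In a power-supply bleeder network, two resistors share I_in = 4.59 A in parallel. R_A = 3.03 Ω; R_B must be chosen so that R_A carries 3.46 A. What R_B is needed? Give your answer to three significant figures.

In a two-way split, I_A/I_in = R_B/(R_A + R_B).
3.46/4.59 = R_B/(R_A + R_B) → R_B = R_A · (0.7538)/(1 − 0.7538) = 3.03 × 3.062 = 9.278 Ω.

R_B ≈ 9.28 Ω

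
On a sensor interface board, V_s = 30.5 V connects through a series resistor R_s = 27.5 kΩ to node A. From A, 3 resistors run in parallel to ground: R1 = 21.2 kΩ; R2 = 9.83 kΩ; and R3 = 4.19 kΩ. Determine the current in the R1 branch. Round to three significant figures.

I ≈ 0.123 mA

Combine the parallel branches: R_p = (1/21.2 + 1/9.83 + 1/4.19)⁻¹ = 2.580 kΩ.
Node voltage V_A = V_s · R_p/(R_s + R_p) = 30.5 × 0.08578 = 2.616 V.
Branch current I = V_A/R1 = 2.616/21.2 = 0.1234 mA.
(Check via current divider: I_total = 1.014 mA; share G_k/ΣG = 0.1217 → same result.)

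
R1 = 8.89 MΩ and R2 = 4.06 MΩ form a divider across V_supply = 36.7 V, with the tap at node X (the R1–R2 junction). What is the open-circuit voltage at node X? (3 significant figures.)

With X open, the divider is unloaded: V_th = 36.7 × 4.06/12.95 = 11.51 V.

V_th ≈ 11.5 V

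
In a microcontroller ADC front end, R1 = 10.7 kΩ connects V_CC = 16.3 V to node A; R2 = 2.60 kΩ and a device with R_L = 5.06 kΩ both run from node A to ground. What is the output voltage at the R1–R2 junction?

First combine the lower leg with the load: R2 ‖ R_L = 1.717 kΩ.
Then V_out = V_CC · R2'/(R1 + R2') = 16.3 × 1.717/12.42 = 2.254 V.
(Unloaded it would be 3.19 V; the load pulls it down.)

V_out ≈ 2.25 V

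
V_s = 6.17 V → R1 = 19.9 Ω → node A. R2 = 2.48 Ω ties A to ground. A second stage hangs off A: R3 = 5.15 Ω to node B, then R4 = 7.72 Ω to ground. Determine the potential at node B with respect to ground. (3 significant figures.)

Node A sees R2 in parallel with the series input of stage 2, R3 + R4 = 12.87 Ω.
R2 ‖ (R3+R4) = 2.079 Ω.
So V_A = 6.17 × 0.09460 = 0.5837 V.
Stage 2 is unloaded, so V_B = V_A · R4/(R3+R4) = 0.5837 × 7.72/12.87 = 0.3501 V.

V_B ≈ 0.350 V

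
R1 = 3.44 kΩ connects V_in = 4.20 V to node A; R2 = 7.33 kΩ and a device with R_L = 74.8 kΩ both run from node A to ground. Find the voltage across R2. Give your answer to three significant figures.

V_out ≈ 2.77 V

The load sits in parallel with R2, giving an effective lower resistance R2' = R2·R_L/(R2+R_L) = 6.676 kΩ.
Voltage divider with the loaded lower leg: V_out = 4.20 × 6.676/(3.44 + 6.676) = 4.20 × 0.6599 = 2.772 V.
(Unloaded it would be 2.86 V; the load pulls it down.)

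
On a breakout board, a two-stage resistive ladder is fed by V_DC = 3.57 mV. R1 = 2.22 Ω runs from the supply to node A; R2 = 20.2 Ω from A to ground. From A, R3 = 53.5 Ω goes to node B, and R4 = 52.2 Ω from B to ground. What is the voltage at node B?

Node A sees R2 in parallel with the series input of stage 2, R3 + R4 = 105.7 Ω.
R2 ‖ (R3+R4) = 16.96 Ω.
So V_A = 3.57 × 0.8842 = 3.157 mV.
V_B = V_A × 0.4939 = 1.559 mV.

V_B ≈ 1.56 mV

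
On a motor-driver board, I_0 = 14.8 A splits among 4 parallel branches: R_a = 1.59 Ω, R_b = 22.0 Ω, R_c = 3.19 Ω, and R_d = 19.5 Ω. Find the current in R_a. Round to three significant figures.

Total conductance ΣG = 1/1.59 + 1/22.0 + 1/3.19 + 1/19.5 = 1.039 (units of 1/Ω).
Current divider: I(R_a) = I_0 · G_k/ΣG = 14.8 × (0.6289/1.039) = 14.8 × 0.6052 = 8.958 A.

I ≈ 8.96 A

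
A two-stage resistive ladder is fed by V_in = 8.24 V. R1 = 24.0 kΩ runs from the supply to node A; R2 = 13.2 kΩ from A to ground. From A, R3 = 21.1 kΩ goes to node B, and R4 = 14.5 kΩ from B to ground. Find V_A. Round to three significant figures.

The second stage (R3 + R4 = 35.60 kΩ) loads node A in parallel with R2.
R2 ‖ (R3+R4) = 9.630 kΩ.
So V_A = 8.24 × 0.2863 = 2.359 V.

V_A ≈ 2.36 V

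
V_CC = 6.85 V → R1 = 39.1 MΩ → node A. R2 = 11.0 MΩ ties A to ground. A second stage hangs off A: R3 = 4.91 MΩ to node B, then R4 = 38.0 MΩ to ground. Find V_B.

The second stage (R3 + R4 = 42.91 MΩ) loads node A in parallel with R2.
Effective lower resistance at A: R2 ‖ 42.91 = 8.756 MΩ.
First divider: V_A = V_CC · 8.756/(39.1 + 8.756) = 1.253 V.
Then the unloaded second divider: V_B = V_A × R4/(R3+R4) = 1.253 × 0.8856 = 1.110 V.

V_B ≈ 1.11 V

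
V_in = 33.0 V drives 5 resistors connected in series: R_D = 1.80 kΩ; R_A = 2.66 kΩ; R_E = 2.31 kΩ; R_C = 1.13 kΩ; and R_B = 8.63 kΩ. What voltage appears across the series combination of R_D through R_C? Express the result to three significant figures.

Series total: ΣR = 1.80 + 2.66 + 2.31 + 1.13 + 8.63 = 16.53 kΩ.
R_{R_D..R_C} = 1.80 + 2.66 + 2.31 + 1.13 = 7.900 kΩ.
V = V_in · R/ΣR = 33.0 × 0.4779 = 15.77 V.

V ≈ 15.8 V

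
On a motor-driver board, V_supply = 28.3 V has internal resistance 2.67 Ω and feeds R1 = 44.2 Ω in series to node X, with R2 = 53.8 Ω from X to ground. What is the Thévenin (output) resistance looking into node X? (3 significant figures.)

R_th ≈ 25.0 Ω

R1' = 2.67 + 44.2 = 46.87 Ω (source resistance + R1).
With V_supply suppressed (replaced by a short), R_th = R1' ‖ R2 = (46.87 × 53.8)/(46.87 + 53.8) = 25.05 Ω.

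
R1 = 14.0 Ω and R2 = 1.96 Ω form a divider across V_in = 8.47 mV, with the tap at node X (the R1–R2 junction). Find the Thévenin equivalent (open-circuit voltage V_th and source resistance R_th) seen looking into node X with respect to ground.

With X open, the divider is unloaded: V_th = 8.47 × 1.96/15.96 = 1.040 mV.
Zeroing V_in shorts the top of R1 to ground, so R_th = R1 ‖ R2 = 1.719 Ω.

V_th ≈ 1.04 mV, R_th ≈ 1.72 Ω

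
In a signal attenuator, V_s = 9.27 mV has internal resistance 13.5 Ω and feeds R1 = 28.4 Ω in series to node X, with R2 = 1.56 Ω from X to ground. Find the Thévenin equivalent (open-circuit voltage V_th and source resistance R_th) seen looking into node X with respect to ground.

R1' = 13.5 + 28.4 = 41.90 Ω (source resistance + R1).
Open-circuit (no load on X): V_th = V_s · R2/(R1' + R2) = 9.27 × 1.56/(41.90 + 1.56) = 0.3327 mV.
Looking into X with the source shorted: R_th = R1'·R2/(R1'+R2) = 41.90 × 1.56/43.46 = 1.504 Ω.

V_th ≈ 0.333 mV, R_th ≈ 1.50 Ω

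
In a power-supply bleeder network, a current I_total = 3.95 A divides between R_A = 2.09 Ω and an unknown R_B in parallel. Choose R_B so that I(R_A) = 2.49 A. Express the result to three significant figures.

The fraction through R_A equals R_B/(R_A+R_B).
With f = 0.6304, R_B = R_A · f/(1−f) = 2.09 × 1.705 = 3.564 Ω.

R_B ≈ 3.56 Ω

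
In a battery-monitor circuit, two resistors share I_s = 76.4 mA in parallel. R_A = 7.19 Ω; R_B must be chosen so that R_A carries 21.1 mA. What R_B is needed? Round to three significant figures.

R_B ≈ 2.74 Ω

Two-branch current divider: I_A = I_s · R_B/(R_A + R_B).
21.1/76.4 = R_B/(R_A + R_B) → R_B = R_A · (0.2762)/(1 − 0.2762) = 7.19 × 0.3816 = 2.743 Ω.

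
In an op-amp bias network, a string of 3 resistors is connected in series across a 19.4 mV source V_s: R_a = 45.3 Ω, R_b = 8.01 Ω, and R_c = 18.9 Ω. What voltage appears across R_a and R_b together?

V ≈ 14.3 mV

ΣR = 45.3 + 8.01 + 18.9 = 72.21 Ω.
R_{R_a..R_b} = 45.3 + 8.01 = 53.31 Ω.
By the voltage-divider rule, V = 19.4 × 53.31/72.21 = 14.32 mV.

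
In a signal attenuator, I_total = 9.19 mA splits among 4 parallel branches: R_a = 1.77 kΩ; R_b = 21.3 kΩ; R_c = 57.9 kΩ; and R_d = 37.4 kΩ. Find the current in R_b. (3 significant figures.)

Conductances: ΣG = 1/1.77 + 1/21.3 + 1/57.9 + 1/37.4 = 0.6559 (1/kΩ).
By the current-divider rule, I = I_total · G_k/ΣG = 9.19 × 0.07158 = 0.6578 mA.

I ≈ 0.658 mA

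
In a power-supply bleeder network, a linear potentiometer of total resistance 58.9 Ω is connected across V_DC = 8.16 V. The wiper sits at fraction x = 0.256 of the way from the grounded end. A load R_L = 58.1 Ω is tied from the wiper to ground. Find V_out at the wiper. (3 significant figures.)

The pot divides into 43.82 Ω above the wiper and 15.08 Ω below.
Lower segment in parallel with the load: 15.08 ‖ 58.1 = 11.97 Ω.
Then V_out = V_DC · 11.97/(43.82 + 11.97) = 1.751 V.

V_out ≈ 1.75 V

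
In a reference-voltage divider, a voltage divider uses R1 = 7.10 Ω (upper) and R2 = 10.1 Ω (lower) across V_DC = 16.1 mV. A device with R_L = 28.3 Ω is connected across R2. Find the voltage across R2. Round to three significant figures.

First combine the lower leg with the load: R2 ‖ R_L = 7.443 Ω.
Voltage divider with the loaded lower leg: V_out = 16.1 × 7.443/(7.10 + 7.443) = 16.1 × 0.5118 = 8.240 mV.
(Unloaded it would be 9.45 mV; the load pulls it down.)

V_out ≈ 8.24 mV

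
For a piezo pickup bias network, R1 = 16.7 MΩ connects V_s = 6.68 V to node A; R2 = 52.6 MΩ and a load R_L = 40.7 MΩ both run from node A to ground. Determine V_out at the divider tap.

R2 ‖ R_L = (52.6 × 40.7)/(52.6 + 40.7) = 22.95 MΩ.
Voltage divider with the loaded lower leg: V_out = 6.68 × 22.95/(16.7 + 22.95) = 6.68 × 0.5788 = 3.866 V.

V_out ≈ 3.87 V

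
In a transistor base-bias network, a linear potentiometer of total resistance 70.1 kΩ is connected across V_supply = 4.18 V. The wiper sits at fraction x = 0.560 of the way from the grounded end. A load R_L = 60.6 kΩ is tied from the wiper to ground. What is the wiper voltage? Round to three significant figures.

Split the track: R_lower = x·R_p = 39.26 kΩ, R_upper = (1−x)·R_p = 30.84 kΩ.
Lower segment in parallel with the load: 39.26 ‖ 60.6 = 23.82 kΩ.
Then V_out = V_supply · 23.82/(30.84 + 23.82) = 1.822 V.

V_out ≈ 1.82 V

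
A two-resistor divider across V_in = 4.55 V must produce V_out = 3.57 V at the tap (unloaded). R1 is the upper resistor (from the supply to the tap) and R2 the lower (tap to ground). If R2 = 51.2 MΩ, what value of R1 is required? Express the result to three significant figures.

V_out/V_in = R2/(R1+R2) = 0.7846.
So R1 = R2 · (V_in/V_out − 1) = 51.2 × (4.55/3.57 − 1) = 51.2 × 0.2745 = 14.05 MΩ.

R1 ≈ 14.1 MΩ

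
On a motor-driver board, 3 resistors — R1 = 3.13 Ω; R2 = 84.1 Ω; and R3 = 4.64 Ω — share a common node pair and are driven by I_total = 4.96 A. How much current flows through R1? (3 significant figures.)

I ≈ 2.90 A

Total conductance ΣG = 1/3.13 + 1/84.1 + 1/4.64 = 0.5469 (units of 1/Ω).
By the current-divider rule, I = I_total · G_k/ΣG = 4.96 × 0.5842 = 2.898 A.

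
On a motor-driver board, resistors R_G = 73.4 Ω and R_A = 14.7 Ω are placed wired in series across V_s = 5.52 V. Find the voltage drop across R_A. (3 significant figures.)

V ≈ 0.921 V

ΣR = 73.4 + 14.7 = 88.10 Ω.
Voltage divider: V = V_s · (14.70 / 88.10) = 5.52 × 0.1669 = 0.9210 V.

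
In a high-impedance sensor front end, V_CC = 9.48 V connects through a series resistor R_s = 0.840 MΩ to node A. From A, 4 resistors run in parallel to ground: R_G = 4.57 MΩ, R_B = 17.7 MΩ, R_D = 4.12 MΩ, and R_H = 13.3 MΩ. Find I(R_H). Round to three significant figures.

I ≈ 0.476 µA

Combine the parallel branches: R_p = (1/4.57 + 1/17.7 + 1/4.12 + 1/13.3)⁻¹ = 1.686 MΩ.
V_A = 9.48 × 1.686/2.526 = 6.327 V.
I(R_H) = V_A / R_H = 6.327/13.3 = 0.4757 µA.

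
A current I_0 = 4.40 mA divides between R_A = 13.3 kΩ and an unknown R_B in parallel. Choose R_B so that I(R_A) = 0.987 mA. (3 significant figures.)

R_B ≈ 3.85 kΩ

In a two-way split, I_A/I_0 = R_B/(R_A + R_B).
With f = 0.2243, R_B = R_A · f/(1−f) = 13.3 × 0.2892 = 3.846 kΩ.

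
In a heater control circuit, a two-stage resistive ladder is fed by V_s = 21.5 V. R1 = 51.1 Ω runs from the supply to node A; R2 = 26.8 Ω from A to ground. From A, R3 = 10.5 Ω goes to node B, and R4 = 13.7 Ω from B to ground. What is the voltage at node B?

Node A sees R2 in parallel with the series input of stage 2, R3 + R4 = 24.20 Ω.
R2 ‖ (R3+R4) = 12.72 Ω.
So V_A = 21.5 × 0.1993 = 4.284 V.
Then the unloaded second divider: V_B = V_A × R4/(R3+R4) = 4.284 × 0.5661 = 2.425 V.

V_B ≈ 2.43 V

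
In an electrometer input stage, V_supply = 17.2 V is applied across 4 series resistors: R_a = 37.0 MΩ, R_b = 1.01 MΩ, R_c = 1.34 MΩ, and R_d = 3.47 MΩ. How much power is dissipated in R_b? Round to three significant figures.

P ≈ 0.163 µW

Series current I = V_supply/ΣR = 17.2/42.82 = 0.4017 µA.
P(R_b) = I²·R_b = (0.4017)² × 1.01 = 0.1630 µW.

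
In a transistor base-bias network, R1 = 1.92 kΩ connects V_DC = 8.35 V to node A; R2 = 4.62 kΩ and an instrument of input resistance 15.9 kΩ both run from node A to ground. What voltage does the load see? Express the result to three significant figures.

V_out ≈ 5.43 V

R2 ‖ R_L = (4.62 × 15.9)/(4.62 + 15.9) = 3.580 kΩ.
Then V_out = V_DC · R2'/(R1 + R2') = 8.35 × 3.580/5.500 = 5.435 V.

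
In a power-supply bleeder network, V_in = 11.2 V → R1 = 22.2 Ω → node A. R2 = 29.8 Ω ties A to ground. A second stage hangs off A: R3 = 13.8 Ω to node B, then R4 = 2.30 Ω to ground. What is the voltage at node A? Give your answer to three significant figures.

V_A ≈ 3.59 V

Node A sees R2 in parallel with the series input of stage 2, R3 + R4 = 16.10 Ω.
Effective lower resistance at A: R2 ‖ 16.10 = 10.45 Ω.
So V_A = 11.2 × 0.3201 = 3.585 V.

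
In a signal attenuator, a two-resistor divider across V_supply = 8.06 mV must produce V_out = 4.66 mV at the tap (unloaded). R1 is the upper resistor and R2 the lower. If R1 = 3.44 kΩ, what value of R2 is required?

R2 ≈ 4.71 kΩ

The divider ratio is R2/(R1+R2) = 4.66/8.06 = 0.5782.
Rearranging, R2 = R1·k/(1−k) = 3.44 × 1.371 = 4.715 kΩ.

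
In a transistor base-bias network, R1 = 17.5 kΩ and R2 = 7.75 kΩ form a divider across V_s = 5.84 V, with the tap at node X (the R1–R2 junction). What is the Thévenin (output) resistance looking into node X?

Zeroing V_s shorts the top of R1 to ground, so R_th = R1 ‖ R2 = 5.371 kΩ.

R_th ≈ 5.37 kΩ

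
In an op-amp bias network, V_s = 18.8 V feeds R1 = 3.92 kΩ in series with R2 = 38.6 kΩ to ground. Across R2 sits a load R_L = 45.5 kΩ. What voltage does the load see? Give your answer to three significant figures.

V_out ≈ 15.8 V

First combine the lower leg with the load: R2 ‖ R_L = 20.88 kΩ.
Then V_out = V_s · R2'/(R1 + R2') = 18.8 × 20.88/24.80 = 15.83 V.
(Unloaded it would be 17.1 V; the load pulls it down.)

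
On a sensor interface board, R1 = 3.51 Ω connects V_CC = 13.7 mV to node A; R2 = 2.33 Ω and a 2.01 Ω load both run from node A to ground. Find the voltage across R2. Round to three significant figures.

V_out ≈ 3.22 mV

R2 ‖ R_L = (2.33 × 2.01)/(2.33 + 2.01) = 1.079 Ω.
Now apply the divider: V_out = 13.7 × 0.2351 = 3.221 mV.
(Unloaded it would be 5.47 mV; the load pulls it down.)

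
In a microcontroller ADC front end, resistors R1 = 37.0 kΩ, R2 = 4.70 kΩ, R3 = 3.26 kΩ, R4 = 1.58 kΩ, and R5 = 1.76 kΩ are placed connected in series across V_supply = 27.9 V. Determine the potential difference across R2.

V ≈ 2.71 V

Total series resistance ΣR = 37.0 + 4.70 + 3.26 + 1.58 + 1.76 = 48.30 kΩ.
By the voltage-divider rule, V = 27.9 × 4.700/48.30 = 2.715 V.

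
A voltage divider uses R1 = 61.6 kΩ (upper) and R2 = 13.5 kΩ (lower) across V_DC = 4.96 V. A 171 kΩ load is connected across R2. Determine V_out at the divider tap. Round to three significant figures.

V_out ≈ 0.837 V

The load sits in parallel with R2, giving an effective lower resistance R2' = R2·R_L/(R2+R_L) = 12.51 kΩ.
Then V_out = V_DC · R2'/(R1 + R2') = 4.96 × 12.51/74.11 = 0.8374 V.
(Unloaded it would be 0.892 V; the load pulls it down.)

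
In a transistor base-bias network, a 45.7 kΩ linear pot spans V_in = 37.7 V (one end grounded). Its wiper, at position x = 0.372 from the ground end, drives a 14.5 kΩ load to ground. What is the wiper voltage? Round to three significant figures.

V_out ≈ 8.08 V

The pot divides into 28.70 kΩ above the wiper and 17.00 kΩ below.
(x·R_p) ‖ R_L = 7.825 kΩ.
Then V_out = V_in · 7.825/(28.70 + 7.825) = 8.077 V.
(Unloaded: V_out = x·V_in = 14.0 V.)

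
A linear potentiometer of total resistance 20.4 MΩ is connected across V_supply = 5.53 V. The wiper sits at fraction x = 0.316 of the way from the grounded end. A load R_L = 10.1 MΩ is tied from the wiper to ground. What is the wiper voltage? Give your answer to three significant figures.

The pot divides into 13.95 MΩ above the wiper and 6.446 MΩ below.
Lower segment in parallel with the load: 6.446 ‖ 10.1 = 3.935 MΩ.
Loaded-divider output: V_out = 5.53 × 0.2200 = 1.216 V.

V_out ≈ 1.22 V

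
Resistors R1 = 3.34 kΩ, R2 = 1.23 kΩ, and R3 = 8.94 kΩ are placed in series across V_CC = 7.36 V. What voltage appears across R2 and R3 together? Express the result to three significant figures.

Series total: ΣR = 3.34 + 1.23 + 8.94 = 13.51 kΩ.
R_{R2..R3} = 1.23 + 8.94 = 10.17 kΩ.
By the voltage-divider rule, V = 7.36 × 10.17/13.51 = 5.540 V.

V ≈ 5.54 V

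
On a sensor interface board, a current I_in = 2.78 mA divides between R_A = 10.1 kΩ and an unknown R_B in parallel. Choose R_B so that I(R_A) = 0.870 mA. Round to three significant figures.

Two-branch current divider: I_A = I_in · R_B/(R_A + R_B).
With f = 0.3129, R_B = R_A · f/(1−f) = 10.1 × 0.4555 = 4.601 kΩ.

R_B ≈ 4.60 kΩ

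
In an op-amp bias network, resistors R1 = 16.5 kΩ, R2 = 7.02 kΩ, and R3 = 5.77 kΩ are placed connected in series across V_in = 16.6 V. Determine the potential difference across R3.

ΣR = 16.5 + 7.02 + 5.77 = 29.29 kΩ.
Voltage divider: V = V_in · (5.770 / 29.29) = 16.6 × 0.1970 = 3.270 V.

V ≈ 3.27 V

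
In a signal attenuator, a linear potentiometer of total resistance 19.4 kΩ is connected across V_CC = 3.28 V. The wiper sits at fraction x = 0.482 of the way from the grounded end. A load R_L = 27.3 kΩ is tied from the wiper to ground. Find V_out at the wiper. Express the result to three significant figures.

Split the track: R_lower = x·R_p = 9.351 kΩ, R_upper = (1−x)·R_p = 10.05 kΩ.
(x·R_p) ‖ R_L = 6.965 kΩ.
Then V_out = V_CC · 6.965/(10.05 + 6.965) = 1.343 V.
(Unloaded: V_out = x·V_CC = 1.58 V.)

V_out ≈ 1.34 V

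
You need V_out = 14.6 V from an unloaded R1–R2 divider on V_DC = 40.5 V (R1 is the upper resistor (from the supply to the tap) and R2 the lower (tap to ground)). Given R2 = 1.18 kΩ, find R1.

R1 ≈ 2.09 kΩ

Required fraction k = V_out/V_DC = 0.3605.
Rearranging, R1 = R2·(1−k)/k = 1.18 × 1.774 = 2.093 kΩ.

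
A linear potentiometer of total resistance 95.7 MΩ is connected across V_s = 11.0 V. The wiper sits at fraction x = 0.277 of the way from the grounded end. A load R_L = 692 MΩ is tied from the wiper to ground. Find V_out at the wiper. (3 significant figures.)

V_out ≈ 2.96 V

Lower segment x·R_p = 26.51 MΩ; upper segment (1−x)·R_p = 69.19 MΩ.
Lower segment in parallel with the load: 26.51 ‖ 692 = 25.53 MΩ.
V_out = 11.0 × 25.53/(69.19 + 25.53) = 2.965 V.
(Unloaded: V_out = x·V_s = 3.05 V.)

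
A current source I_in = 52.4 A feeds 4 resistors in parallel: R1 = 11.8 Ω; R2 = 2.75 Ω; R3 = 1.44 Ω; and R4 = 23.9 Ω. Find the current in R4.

Conductances: ΣG = 1/11.8 + 1/2.75 + 1/1.44 + 1/23.9 = 1.185 (1/Ω).
R4 takes the fraction G_k/ΣG = 0.04184/1.185 = 0.03532, so I = 52.4 × 0.03532 = 1.851 A.

I ≈ 1.85 A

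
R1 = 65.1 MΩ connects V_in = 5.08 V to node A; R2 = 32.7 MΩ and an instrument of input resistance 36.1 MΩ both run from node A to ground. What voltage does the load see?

The load sits in parallel with R2, giving an effective lower resistance R2' = R2·R_L/(R2+R_L) = 17.16 MΩ.
Now apply the divider: V_out = 5.08 × 0.2086 = 1.060 V.
(Unloaded it would be 1.70 V; the load pulls it down.)

V_out ≈ 1.06 V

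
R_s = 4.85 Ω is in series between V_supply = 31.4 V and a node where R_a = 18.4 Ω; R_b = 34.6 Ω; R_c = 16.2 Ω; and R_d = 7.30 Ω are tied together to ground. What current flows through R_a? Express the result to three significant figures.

Combine the parallel branches: R_p = (1/18.4 + 1/34.6 + 1/16.2 + 1/7.30)⁻¹ = 3.547 Ω.
V_A = 31.4 × 3.547/8.397 = 13.26 V.
Branch current I = V_A/R_a = 13.26/18.4 = 0.7208 A.
(Check via current divider: I_total = 3.740 A; share G_k/ΣG = 0.1927 → same result.)

I ≈ 0.721 A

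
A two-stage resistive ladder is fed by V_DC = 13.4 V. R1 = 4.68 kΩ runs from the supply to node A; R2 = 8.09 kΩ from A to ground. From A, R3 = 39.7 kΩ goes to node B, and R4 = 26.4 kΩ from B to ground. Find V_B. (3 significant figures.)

Node A sees R2 in parallel with the series input of stage 2, R3 + R4 = 66.10 kΩ.
R2 ‖ (R3+R4) = 7.208 kΩ.
So V_A = 13.4 × 0.6063 = 8.125 V.
Stage 2 is unloaded, so V_B = V_A · R4/(R3+R4) = 8.125 × 26.4/66.10 = 3.245 V.

V_B ≈ 3.24 V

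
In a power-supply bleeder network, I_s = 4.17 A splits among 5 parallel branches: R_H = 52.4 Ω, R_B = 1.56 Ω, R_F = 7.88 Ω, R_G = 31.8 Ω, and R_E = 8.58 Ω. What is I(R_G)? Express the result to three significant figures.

Conductances: ΣG = 1/52.4 + 1/1.56 + 1/7.88 + 1/31.8 + 1/8.58 = 0.9350 (1/Ω).
R_G takes the fraction G_k/ΣG = 0.03145/0.9350 = 0.03363, so I = 4.17 × 0.03363 = 0.1402 A.

I ≈ 0.140 A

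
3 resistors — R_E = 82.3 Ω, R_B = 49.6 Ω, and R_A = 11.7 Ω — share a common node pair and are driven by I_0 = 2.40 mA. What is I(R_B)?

ΣG = 1/82.3 + 1/49.6 + 1/11.7 = 0.1178.
R_B takes the fraction G_k/ΣG = 0.02016/0.1178 = 0.1712, so I = 2.40 × 0.1712 = 0.4108 mA.

I ≈ 0.411 mA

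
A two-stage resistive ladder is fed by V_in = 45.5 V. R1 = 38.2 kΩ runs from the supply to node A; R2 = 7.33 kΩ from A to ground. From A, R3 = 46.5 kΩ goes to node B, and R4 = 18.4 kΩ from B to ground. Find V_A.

Node A sees R2 in parallel with the series input of stage 2, R3 + R4 = 64.90 kΩ.
R2 ‖ (R3+R4) = 6.586 kΩ.
First divider: V_A = V_in · 6.586/(38.2 + 6.586) = 6.691 V.

V_A ≈ 6.69 V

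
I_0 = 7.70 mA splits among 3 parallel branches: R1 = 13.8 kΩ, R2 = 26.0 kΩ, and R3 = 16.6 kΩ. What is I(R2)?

I ≈ 1.73 mA

Conductances: ΣG = 1/13.8 + 1/26.0 + 1/16.6 = 0.1712 (1/kΩ).
Current divider: I(R2) = I_0 · G_k/ΣG = 7.70 × (0.03846/0.1712) = 7.70 × 0.2247 = 1.730 mA.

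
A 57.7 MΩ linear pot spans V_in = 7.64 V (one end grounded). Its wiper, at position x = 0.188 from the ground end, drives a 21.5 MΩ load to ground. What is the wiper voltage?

V_out ≈ 1.02 V

Lower segment x·R_p = 10.85 MΩ; upper segment (1−x)·R_p = 46.85 MΩ.
R_L loads the lower segment: effective lower R = 7.210 MΩ.
V_out = 7.64 × 7.210/(46.85 + 7.210) = 1.019 V.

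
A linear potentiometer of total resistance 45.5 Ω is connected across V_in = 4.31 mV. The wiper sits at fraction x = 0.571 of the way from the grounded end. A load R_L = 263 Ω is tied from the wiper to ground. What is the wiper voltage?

Lower segment x·R_p = 25.98 Ω; upper segment (1−x)·R_p = 19.52 Ω.
Lower segment in parallel with the load: 25.98 ‖ 263 = 23.64 Ω.
Then V_out = V_in · 23.64/(19.52 + 23.64) = 2.361 mV.

V_out ≈ 2.36 mV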